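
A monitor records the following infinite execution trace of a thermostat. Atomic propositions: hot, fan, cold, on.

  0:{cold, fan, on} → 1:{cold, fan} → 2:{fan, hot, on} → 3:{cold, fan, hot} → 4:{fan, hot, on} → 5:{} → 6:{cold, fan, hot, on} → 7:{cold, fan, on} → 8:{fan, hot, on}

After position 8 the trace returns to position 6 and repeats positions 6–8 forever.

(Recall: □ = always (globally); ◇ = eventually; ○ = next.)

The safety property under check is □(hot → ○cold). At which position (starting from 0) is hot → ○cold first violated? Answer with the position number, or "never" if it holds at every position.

3

Check hot → ○cold at each position in order: 0 ✓, 1 ✓, 2 ✓.
At position 3 the labels are {cold, fan, hot} and the next position 4 has {fan, hot, on}, so hot → ○cold is false there. This is the first violation.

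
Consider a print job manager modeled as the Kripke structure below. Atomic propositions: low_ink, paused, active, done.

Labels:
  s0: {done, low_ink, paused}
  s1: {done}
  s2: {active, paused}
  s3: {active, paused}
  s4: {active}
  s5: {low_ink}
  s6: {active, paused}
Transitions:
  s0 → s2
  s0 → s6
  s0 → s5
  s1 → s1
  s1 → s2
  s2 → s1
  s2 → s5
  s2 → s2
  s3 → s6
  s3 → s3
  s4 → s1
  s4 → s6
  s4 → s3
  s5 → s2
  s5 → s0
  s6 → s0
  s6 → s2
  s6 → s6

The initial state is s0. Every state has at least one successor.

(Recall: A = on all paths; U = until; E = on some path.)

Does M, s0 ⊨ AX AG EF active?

States satisfying AG EF active: {s0, s1, s2, s3, s4, s5, s6}.
States satisfying AX AG EF active: {s0, s1, s2, s3, s4, s5, s6}.
s0 ∈ Sat(AX AG EF active).

Holds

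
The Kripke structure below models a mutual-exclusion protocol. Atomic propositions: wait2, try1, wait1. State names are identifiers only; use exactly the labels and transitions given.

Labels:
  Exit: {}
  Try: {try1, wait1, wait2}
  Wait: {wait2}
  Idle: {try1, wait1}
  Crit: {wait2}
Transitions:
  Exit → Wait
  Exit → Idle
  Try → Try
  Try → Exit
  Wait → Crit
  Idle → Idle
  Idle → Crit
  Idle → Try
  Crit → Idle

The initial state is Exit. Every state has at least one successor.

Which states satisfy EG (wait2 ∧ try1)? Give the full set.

{Try}

States satisfying wait2 ∧ try1: {Try}.
States satisfying EG (wait2 ∧ try1): {Try}.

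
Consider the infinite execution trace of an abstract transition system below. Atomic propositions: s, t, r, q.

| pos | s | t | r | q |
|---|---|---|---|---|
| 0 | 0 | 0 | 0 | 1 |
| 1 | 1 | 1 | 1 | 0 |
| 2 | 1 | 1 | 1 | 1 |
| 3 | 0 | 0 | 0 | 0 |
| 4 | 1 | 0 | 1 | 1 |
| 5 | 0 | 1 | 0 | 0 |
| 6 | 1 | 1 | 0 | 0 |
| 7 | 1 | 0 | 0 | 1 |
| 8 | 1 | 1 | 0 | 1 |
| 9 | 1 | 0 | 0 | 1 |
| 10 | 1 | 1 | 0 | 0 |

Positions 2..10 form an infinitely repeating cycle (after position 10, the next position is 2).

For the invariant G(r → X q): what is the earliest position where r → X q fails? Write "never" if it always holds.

2

Check r → X q at each position in order: 0 ✓, 1 ✓.
At position 2 the labels are {q, r, s, t} and the next position 3 has {}, so r → X q is false there. This is the first violation.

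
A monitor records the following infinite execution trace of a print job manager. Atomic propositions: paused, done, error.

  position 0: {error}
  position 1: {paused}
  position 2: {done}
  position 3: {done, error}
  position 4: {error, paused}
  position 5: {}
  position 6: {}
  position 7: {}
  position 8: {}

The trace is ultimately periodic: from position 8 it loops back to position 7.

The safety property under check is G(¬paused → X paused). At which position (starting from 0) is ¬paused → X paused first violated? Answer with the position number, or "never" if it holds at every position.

Check ¬paused → X paused at each position in order: 0 ✓, 1 ✓.
At position 2 the labels are {done} and the next position 3 has {done, error}, so ¬paused → X paused is false there. This is the first violation.

2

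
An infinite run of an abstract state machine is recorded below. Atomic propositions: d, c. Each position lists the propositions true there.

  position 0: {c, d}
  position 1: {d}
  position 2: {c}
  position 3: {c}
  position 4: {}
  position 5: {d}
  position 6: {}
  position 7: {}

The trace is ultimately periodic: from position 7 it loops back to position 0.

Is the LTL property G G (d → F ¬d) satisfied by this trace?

Holds

G (d → F ¬d) holds at every position 0..7, and those are all positions ever visited, so G G (d → F ¬d) holds.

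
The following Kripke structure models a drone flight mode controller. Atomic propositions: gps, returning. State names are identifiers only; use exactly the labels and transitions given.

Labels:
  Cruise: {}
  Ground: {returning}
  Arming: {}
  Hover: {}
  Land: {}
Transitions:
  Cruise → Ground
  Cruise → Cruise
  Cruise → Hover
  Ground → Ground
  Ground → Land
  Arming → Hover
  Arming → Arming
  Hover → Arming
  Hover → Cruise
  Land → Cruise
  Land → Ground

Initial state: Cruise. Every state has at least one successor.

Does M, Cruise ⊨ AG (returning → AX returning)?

Does not hold

States satisfying returning → AX returning: {Cruise, Arming, Hover, Land}.
States satisfying AG (returning → AX returning): ∅.
Ground is reachable from Cruise and violates returning → AX returning, so AG fails at Cruise.
Cruise ∉ Sat(AG (returning → AX returning)).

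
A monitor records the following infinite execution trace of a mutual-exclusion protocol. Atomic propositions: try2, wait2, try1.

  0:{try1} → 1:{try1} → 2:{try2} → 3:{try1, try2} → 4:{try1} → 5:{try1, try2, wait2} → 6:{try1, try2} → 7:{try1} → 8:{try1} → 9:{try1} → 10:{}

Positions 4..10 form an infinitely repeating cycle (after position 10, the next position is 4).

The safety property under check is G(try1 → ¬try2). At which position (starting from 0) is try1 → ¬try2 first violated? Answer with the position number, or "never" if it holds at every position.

Check try1 → ¬try2 at each position in order: 0 ✓, 1 ✓, 2 ✓.
At position 3 the labels are {try1, try2}, so try1 → ¬try2 is false there. This is the first violation.

3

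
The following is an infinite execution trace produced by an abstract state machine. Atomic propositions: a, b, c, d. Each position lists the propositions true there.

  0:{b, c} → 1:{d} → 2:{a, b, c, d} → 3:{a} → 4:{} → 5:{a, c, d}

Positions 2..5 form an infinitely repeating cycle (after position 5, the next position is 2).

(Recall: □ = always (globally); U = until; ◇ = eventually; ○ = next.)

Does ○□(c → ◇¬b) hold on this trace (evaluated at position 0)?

Satisfied

The position after 0 is 1; □(c → ◇¬b) is true there.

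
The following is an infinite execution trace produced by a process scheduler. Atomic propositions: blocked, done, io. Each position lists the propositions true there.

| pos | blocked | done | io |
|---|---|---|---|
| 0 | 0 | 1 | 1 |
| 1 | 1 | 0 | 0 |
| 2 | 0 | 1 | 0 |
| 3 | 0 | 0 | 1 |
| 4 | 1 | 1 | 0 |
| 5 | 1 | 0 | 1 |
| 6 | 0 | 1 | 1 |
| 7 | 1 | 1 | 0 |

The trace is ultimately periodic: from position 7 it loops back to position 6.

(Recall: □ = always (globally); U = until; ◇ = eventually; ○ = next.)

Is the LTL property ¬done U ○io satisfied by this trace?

Violated

Walking from position 0: at position 0, ○io has not yet held and ¬done fails, so ¬done U ○io is false.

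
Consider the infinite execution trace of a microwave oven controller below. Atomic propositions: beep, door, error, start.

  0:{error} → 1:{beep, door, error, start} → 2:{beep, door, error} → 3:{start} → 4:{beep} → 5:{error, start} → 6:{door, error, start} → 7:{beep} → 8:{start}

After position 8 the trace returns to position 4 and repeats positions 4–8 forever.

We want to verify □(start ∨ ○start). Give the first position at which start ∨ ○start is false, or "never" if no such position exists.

never

start ∨ ○start holds at every position 0..8, and those are all the positions the trace ever visits, so the invariant □(start ∨ ○start) is never violated.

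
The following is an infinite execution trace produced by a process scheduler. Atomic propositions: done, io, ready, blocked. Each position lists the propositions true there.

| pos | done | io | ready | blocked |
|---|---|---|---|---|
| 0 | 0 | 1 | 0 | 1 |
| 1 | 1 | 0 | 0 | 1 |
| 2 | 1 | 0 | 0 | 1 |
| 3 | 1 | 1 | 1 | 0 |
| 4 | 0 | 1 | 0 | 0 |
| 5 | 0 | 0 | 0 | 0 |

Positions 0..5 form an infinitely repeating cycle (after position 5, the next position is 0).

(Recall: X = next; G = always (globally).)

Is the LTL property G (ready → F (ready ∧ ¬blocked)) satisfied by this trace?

Satisfied

ready → F (ready ∧ ¬blocked) holds at every position 0..5, and those are all positions ever visited, so G (ready → F (ready ∧ ¬blocked)) holds.
Positions where ready holds: 3.
Check F (ready ∧ ¬blocked) at each: 3→ok.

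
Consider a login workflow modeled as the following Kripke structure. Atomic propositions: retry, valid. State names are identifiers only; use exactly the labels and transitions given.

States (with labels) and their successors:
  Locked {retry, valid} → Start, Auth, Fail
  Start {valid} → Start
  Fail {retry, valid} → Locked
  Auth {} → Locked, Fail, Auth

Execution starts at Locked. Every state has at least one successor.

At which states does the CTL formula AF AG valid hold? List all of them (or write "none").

{Start}

States satisfying AG valid: {Start}.
States satisfying AF AG valid: {Start}.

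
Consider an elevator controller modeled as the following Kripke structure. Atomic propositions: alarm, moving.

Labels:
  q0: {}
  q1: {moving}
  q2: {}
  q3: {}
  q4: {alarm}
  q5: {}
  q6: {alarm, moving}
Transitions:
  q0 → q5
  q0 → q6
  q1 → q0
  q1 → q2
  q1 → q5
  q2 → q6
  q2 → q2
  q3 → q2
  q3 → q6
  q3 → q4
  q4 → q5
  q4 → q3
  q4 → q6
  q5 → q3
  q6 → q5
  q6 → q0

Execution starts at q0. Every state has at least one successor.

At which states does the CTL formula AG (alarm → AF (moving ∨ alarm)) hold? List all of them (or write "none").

States satisfying alarm → AF (moving ∨ alarm): {q0, q1, q2, q3, q4, q5, q6}.
States satisfying AG (alarm → AF (moving ∨ alarm)): {q0, q1, q2, q3, q4, q5, q6}.

{q0, q1, q2, q3, q4, q5, q6}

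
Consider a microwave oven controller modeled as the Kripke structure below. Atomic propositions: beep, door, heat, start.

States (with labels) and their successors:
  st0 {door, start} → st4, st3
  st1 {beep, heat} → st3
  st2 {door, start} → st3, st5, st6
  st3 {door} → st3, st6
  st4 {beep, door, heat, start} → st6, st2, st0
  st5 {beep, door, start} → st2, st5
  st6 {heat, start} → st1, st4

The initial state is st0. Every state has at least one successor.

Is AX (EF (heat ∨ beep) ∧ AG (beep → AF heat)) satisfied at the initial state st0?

States satisfying EF (heat ∨ beep) ∧ AG (beep → AF heat): ∅.
States satisfying AX (EF (heat ∨ beep) ∧ AG (beep → AF heat)): ∅.
st0 ∉ Sat(AX (EF (heat ∨ beep) ∧ AG (beep → AF heat))).

Violated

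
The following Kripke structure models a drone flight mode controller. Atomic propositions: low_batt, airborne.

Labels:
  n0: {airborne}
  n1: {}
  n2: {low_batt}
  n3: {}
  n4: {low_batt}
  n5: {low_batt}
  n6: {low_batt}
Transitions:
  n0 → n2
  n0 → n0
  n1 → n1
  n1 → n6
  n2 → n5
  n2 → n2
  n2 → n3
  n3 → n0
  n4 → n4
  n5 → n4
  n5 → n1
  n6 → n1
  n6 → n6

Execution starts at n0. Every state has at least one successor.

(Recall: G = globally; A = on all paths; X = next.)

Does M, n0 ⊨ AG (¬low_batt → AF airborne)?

States satisfying ¬low_batt → AF airborne: {n0, n2, n3, n4, n5, n6}.
States satisfying AG (¬low_batt → AF airborne): {n4}.
n1 is reachable from n0 and violates ¬low_batt → AF airborne, so AG fails at n0.
n0 ∉ Sat(AG (¬low_batt → AF airborne)).

Violated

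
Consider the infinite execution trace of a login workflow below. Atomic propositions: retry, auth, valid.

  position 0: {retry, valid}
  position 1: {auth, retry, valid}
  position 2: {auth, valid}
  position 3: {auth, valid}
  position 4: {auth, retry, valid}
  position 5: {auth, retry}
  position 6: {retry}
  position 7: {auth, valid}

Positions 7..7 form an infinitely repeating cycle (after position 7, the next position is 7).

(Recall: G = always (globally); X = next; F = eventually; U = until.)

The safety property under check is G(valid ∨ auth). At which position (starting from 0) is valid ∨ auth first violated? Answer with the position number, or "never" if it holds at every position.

6

Check valid ∨ auth at each position in order: 0 ✓, 1 ✓, 2 ✓, 3 ✓, 4 ✓, 5 ✓.
At position 6 the labels are {retry}, so valid ∨ auth is false there. This is the first violation.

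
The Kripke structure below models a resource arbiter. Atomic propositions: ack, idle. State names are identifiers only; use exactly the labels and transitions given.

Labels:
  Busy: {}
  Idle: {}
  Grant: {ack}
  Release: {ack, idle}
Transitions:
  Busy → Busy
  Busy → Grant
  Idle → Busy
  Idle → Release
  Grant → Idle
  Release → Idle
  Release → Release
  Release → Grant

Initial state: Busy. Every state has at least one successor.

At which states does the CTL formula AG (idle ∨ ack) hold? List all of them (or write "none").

States satisfying idle ∨ ack: {Grant, Release}.
States satisfying AG (idle ∨ ack): ∅.

none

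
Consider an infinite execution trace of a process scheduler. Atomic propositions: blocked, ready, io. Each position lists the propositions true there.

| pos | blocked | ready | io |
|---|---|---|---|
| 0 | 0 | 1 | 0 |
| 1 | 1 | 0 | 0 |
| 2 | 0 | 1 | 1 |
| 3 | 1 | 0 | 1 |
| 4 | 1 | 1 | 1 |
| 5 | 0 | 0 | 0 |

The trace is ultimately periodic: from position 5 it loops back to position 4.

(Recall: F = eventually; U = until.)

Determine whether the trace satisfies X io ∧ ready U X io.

The position after 0 is 1; io is false there.
Walking from position 0: X io first holds at position 1, and ready holds at every earlier position along the way, so ready U X io holds.
At position 0: X io is false; ready U X io is true; so X io ∧ ready U X io is false.

Does not hold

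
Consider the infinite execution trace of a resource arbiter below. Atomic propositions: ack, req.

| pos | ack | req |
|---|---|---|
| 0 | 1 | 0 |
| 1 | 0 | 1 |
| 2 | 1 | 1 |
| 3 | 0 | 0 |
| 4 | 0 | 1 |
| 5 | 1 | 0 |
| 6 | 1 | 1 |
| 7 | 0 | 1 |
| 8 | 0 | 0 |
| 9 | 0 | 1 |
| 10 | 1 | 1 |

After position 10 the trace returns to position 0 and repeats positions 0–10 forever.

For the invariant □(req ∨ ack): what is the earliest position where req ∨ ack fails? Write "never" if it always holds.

Check req ∨ ack at each position in order: 0 ✓, 1 ✓, 2 ✓.
At position 3 the labels are {}, so req ∨ ack is false there. This is the first violation.

3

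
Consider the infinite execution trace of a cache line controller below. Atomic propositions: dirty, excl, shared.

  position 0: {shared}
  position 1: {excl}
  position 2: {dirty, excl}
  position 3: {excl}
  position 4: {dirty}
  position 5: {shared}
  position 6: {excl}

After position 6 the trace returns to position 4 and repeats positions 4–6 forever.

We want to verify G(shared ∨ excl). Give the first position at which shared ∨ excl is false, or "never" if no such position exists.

4

Check shared ∨ excl at each position in order: 0 ✓, 1 ✓, 2 ✓, 3 ✓.
At position 4 the labels are {dirty}, so shared ∨ excl is false there. This is the first violation.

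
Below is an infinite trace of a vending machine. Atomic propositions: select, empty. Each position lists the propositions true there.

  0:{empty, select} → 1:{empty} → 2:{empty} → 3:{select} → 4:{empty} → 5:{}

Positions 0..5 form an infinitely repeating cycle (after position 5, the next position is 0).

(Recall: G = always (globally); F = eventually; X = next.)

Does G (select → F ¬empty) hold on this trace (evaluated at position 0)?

Holds

select → F ¬empty holds at every position 0..5, and those are all positions ever visited, so G (select → F ¬empty) holds.
Positions where select holds: 0, 3.
Check F ¬empty at each: 0→ok, 3→ok.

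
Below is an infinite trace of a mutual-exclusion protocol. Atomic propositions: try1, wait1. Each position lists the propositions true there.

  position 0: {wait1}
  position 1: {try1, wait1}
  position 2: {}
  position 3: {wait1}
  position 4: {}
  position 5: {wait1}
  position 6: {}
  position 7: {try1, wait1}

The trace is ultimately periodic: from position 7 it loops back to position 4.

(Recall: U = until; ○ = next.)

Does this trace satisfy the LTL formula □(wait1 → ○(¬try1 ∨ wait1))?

Yes

wait1 → ○(¬try1 ∨ wait1) holds at every position 0..7, and those are all positions ever visited, so □(wait1 → ○(¬try1 ∨ wait1)) holds.
Positions where wait1 holds: 0, 1, 3, 5, 7.
Check ○(¬try1 ∨ wait1) at each: 0→ok, 1→ok, 3→ok, 5→ok, 7→ok.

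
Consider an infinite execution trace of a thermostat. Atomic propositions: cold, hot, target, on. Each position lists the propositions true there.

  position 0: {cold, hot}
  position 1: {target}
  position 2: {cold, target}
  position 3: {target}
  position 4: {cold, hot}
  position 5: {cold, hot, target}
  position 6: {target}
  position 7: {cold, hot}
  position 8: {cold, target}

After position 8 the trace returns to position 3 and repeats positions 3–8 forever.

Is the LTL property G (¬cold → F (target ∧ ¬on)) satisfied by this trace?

¬cold → F (target ∧ ¬on) holds at every position 0..8, and those are all positions ever visited, so G (¬cold → F (target ∧ ¬on)) holds.
Positions where ¬cold holds: 1, 3, 6.
Check F (target ∧ ¬on) at each: 1→ok, 3→ok, 6→ok.

Yes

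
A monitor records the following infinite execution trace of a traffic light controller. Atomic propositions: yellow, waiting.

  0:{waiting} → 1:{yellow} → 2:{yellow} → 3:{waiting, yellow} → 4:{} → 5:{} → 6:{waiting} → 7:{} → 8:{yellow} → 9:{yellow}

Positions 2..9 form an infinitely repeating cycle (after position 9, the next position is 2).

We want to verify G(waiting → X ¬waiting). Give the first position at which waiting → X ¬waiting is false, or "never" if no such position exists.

never

waiting → X ¬waiting holds at every position 0..9, and those are all the positions the trace ever visits, so the invariant G(waiting → X ¬waiting) is never violated.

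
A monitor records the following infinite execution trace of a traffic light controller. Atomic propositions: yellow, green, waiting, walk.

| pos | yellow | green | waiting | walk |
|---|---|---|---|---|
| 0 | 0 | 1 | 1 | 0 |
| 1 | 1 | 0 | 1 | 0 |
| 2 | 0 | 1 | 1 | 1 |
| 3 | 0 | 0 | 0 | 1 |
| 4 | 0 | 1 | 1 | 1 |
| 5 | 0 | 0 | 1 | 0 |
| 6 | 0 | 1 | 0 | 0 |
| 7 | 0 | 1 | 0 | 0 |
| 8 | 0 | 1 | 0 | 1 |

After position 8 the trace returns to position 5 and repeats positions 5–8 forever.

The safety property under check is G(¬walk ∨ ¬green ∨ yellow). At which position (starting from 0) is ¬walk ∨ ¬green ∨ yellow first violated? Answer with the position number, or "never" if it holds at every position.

Check ¬walk ∨ ¬green ∨ yellow at each position in order: 0 ✓, 1 ✓.
At position 2 the labels are {green, waiting, walk}, so ¬walk ∨ ¬green ∨ yellow is false there. This is the first violation.

2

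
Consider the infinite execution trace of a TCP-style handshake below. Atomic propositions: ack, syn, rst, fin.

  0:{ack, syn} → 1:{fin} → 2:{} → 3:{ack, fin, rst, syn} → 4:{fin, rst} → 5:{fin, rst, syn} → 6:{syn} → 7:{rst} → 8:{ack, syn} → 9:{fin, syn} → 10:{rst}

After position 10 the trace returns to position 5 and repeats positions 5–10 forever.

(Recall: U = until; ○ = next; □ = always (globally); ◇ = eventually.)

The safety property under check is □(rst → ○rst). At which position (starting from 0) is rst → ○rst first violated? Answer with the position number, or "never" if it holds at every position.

5

Check rst → ○rst at each position in order: 0 ✓, 1 ✓, 2 ✓, 3 ✓, 4 ✓.
At position 5 the labels are {fin, rst, syn} and the next position 6 has {syn}, so rst → ○rst is false there. This is the first violation.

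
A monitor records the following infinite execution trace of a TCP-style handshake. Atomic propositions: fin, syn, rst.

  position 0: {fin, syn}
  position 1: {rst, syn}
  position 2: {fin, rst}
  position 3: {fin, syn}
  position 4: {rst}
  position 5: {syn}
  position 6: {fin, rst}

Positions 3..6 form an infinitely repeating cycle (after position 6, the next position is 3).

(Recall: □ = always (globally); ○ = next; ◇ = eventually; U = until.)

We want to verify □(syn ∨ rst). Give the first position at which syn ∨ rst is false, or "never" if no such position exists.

syn ∨ rst holds at every position 0..6, and those are all the positions the trace ever visits, so the invariant □(syn ∨ rst) is never violated.

never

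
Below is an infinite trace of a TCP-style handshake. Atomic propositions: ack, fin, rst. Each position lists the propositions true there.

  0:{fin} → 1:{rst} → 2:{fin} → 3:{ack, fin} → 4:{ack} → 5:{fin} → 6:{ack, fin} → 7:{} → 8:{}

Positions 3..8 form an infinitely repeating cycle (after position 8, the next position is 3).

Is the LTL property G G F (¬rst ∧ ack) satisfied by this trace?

G F (¬rst ∧ ack) holds at every position 0..8, and those are all positions ever visited, so G G F (¬rst ∧ ack) holds.

Satisfied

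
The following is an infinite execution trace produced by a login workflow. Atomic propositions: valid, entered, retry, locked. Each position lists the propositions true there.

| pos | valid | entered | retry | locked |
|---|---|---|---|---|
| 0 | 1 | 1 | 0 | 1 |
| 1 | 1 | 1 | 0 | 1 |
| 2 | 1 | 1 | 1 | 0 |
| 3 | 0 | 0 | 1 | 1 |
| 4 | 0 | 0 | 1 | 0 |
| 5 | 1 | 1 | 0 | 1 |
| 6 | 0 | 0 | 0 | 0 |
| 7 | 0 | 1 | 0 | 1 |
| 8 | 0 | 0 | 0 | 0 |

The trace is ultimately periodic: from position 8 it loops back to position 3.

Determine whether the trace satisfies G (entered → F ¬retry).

entered → F ¬retry holds at every position 0..8, and those are all positions ever visited, so G (entered → F ¬retry) holds.
Positions where entered holds: 0, 1, 2, 5, 7.
Check F ¬retry at each: 0→ok, 1→ok, 2→ok, 5→ok, 7→ok.

Holds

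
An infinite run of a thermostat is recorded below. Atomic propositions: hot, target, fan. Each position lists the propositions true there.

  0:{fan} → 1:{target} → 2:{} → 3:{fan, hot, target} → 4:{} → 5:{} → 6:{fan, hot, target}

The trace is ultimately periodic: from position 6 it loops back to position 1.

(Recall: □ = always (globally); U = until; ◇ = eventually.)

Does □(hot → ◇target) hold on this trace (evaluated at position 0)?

Holds

hot → ◇target holds at every position 0..6, and those are all positions ever visited, so □(hot → ◇target) holds.
Positions where hot holds: 3, 6.
Check ◇target at each: 3→ok, 6→ok.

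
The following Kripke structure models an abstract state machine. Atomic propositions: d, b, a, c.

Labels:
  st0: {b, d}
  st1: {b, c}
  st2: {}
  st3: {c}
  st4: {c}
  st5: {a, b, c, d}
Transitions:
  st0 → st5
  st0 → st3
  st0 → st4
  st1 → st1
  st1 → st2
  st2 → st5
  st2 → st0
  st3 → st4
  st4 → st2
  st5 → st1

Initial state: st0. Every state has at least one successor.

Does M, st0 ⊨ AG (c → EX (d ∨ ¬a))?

States satisfying c → EX (d ∨ ¬a): {st0, st1, st2, st3, st4, st5}.
States satisfying AG (c → EX (d ∨ ¬a)): {st0, st1, st2, st3, st4, st5}.
Every state reachable from st0 satisfies c → EX (d ∨ ¬a).
st0 ∈ Sat(AG (c → EX (d ∨ ¬a))).

Holds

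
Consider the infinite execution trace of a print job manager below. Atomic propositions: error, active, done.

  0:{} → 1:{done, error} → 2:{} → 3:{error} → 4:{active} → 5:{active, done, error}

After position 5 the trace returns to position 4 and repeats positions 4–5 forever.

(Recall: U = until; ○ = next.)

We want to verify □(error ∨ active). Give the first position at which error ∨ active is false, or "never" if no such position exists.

0

At position 0 the labels are {}, so error ∨ active is false there. This is the first violation.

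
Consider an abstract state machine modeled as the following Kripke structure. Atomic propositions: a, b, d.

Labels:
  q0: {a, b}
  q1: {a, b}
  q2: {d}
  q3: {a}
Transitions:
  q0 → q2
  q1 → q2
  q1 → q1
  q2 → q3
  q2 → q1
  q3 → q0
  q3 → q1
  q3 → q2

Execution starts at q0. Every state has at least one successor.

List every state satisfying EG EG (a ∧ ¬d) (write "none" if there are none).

States satisfying EG (a ∧ ¬d): {q1, q3}.
States satisfying EG EG (a ∧ ¬d): {q1, q3}.

{q1, q3}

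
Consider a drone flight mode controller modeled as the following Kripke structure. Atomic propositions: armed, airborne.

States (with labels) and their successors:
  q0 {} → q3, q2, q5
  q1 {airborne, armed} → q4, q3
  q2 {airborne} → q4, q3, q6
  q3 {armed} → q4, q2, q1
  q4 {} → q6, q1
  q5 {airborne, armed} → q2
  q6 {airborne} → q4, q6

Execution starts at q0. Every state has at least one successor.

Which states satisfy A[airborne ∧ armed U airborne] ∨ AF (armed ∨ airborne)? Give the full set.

States satisfying airborne ∧ armed: {q1, q5}.
States satisfying airborne: {q1, q2, q5, q6}.
States satisfying A[airborne ∧ armed U airborne]: {q1, q2, q5, q6}.
States satisfying armed ∨ airborne: {q1, q2, q3, q5, q6}.
States satisfying AF (armed ∨ airborne): {q0, q1, q2, q3, q4, q5, q6}.
States satisfying A[airborne ∧ armed U airborne] ∨ AF (armed ∨ airborne): {q0, q1, q2, q3, q4, q5, q6}.

{q0, q1, q2, q3, q4, q5, q6}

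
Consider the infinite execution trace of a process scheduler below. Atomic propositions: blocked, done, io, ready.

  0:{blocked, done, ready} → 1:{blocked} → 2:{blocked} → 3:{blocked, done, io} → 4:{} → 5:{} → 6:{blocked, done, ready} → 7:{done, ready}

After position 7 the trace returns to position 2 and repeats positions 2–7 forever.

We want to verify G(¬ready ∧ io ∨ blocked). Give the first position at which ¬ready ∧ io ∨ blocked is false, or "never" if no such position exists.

Check ¬ready ∧ io ∨ blocked at each position in order: 0 ✓, 1 ✓, 2 ✓, 3 ✓.
At position 4 the labels are {}, so ¬ready ∧ io ∨ blocked is false there. This is the first violation.

4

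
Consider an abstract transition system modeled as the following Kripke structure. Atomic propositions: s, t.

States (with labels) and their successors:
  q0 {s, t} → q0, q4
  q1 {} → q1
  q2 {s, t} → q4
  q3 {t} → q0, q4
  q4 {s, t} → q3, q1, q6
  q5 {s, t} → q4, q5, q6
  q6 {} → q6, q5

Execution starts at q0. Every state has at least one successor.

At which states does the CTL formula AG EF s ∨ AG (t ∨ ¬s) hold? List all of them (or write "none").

States satisfying EF s: {q0, q2, q3, q4, q5, q6}.
States satisfying AG EF s: ∅.
States satisfying t ∨ ¬s: {q0, q1, q2, q3, q4, q5, q6}.
States satisfying AG (t ∨ ¬s): {q0, q1, q2, q3, q4, q5, q6}.
States satisfying AG EF s ∨ AG (t ∨ ¬s): {q0, q1, q2, q3, q4, q5, q6}.

{q0, q1, q2, q3, q4, q5, q6}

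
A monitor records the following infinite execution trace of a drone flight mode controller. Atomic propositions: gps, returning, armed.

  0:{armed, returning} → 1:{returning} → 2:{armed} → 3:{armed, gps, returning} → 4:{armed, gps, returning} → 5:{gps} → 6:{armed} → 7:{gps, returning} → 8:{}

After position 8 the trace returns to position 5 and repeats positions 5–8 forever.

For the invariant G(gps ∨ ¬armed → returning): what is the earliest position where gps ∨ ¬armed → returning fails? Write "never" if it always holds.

5

Check gps ∨ ¬armed → returning at each position in order: 0 ✓, 1 ✓, 2 ✓, 3 ✓, 4 ✓.
At position 5 the labels are {gps}, so gps ∨ ¬armed → returning is false there. This is the first violation.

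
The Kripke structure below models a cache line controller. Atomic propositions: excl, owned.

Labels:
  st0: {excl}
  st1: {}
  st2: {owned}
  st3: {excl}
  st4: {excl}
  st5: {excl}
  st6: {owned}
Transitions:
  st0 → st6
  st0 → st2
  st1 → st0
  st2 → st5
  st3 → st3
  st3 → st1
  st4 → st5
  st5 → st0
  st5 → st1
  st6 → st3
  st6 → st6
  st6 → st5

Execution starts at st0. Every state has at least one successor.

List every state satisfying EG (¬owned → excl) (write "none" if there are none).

States satisfying ¬owned → excl: {st0, st2, st3, st4, st5, st6}.
States satisfying EG (¬owned → excl): {st0, st2, st3, st4, st5, st6}.

{st0, st2, st3, st4, st5, st6}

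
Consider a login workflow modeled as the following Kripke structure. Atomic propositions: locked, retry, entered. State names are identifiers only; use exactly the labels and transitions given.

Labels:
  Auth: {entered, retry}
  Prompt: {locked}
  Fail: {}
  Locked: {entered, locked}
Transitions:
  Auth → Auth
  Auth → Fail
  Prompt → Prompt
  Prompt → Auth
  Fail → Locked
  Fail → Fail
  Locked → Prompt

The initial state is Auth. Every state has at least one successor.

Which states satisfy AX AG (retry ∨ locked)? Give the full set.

none

States satisfying AG (retry ∨ locked): ∅.
States satisfying AX AG (retry ∨ locked): ∅.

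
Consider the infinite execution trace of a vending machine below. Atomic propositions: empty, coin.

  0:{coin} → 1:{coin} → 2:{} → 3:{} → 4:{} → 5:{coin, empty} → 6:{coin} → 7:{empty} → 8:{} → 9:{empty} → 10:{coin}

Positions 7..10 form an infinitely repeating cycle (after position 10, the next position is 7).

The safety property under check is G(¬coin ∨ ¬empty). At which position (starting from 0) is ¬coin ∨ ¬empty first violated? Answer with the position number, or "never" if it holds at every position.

5

Check ¬coin ∨ ¬empty at each position in order: 0 ✓, 1 ✓, 2 ✓, 3 ✓, 4 ✓.
At position 5 the labels are {coin, empty}, so ¬coin ∨ ¬empty is false there. This is the first violation.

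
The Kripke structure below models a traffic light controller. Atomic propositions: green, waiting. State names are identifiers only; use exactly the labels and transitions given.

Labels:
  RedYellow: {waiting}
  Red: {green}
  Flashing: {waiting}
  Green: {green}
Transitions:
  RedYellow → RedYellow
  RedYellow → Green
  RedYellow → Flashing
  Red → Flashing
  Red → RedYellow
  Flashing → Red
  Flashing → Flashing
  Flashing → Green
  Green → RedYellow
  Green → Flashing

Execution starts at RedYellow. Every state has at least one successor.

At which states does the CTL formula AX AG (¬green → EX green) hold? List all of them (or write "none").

{RedYellow, Red, Flashing, Green}

States satisfying AG (¬green → EX green): {RedYellow, Red, Flashing, Green}.
States satisfying AX AG (¬green → EX green): {RedYellow, Red, Flashing, Green}.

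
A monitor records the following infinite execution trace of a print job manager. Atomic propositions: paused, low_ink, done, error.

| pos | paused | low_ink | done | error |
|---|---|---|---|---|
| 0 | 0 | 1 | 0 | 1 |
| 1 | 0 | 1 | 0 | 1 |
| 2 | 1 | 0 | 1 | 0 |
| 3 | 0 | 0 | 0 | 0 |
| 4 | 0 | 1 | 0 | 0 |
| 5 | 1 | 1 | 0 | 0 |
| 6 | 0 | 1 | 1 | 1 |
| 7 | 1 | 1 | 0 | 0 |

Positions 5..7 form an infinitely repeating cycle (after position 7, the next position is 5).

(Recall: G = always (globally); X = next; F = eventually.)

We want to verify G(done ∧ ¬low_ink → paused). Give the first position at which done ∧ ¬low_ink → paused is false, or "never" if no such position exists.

never

done ∧ ¬low_ink → paused holds at every position 0..7, and those are all the positions the trace ever visits, so the invariant G(done ∧ ¬low_ink → paused) is never violated.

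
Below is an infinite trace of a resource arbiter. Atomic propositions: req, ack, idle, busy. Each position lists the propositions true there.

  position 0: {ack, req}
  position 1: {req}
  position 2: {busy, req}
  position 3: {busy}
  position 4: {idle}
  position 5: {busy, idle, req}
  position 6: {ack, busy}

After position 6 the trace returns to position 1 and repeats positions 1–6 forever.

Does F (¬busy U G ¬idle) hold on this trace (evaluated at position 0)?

Violated

¬busy U G ¬idle is false at every position 0..6, so it never becomes true and F (¬busy U G ¬idle) fails.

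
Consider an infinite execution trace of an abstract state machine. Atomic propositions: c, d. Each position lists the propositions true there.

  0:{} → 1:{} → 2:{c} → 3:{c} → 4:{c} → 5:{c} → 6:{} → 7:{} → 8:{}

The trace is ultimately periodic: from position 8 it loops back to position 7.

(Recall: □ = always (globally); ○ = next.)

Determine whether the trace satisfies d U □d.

Walking from position 0: at position 0, □d has not yet held and d fails, so d U □d is false.

Does not hold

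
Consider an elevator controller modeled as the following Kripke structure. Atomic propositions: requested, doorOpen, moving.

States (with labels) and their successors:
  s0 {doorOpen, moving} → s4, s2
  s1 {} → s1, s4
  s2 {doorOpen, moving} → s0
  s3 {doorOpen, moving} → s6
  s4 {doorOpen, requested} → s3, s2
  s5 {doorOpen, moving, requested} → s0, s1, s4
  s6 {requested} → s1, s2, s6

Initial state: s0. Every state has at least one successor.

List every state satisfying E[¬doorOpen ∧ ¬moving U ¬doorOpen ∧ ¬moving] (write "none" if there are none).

States satisfying ¬doorOpen ∧ ¬moving: {s1, s6}.
States satisfying E[¬doorOpen ∧ ¬moving U ¬doorOpen ∧ ¬moving]: {s1, s6}.

{s1, s6}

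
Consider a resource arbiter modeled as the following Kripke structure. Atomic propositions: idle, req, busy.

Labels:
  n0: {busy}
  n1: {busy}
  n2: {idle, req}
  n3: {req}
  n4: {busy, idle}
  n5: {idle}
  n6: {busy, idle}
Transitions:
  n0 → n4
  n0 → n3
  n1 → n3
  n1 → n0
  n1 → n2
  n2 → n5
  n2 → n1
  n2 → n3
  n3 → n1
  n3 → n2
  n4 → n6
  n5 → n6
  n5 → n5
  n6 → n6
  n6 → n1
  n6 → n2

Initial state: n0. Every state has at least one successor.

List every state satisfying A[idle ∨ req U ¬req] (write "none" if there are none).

States satisfying idle ∨ req: {n2, n3, n4, n5, n6}.
States satisfying ¬req: {n0, n1, n4, n5, n6}.
States satisfying A[idle ∨ req U ¬req]: {n0, n1, n4, n5, n6}.

{n0, n1, n4, n5, n6}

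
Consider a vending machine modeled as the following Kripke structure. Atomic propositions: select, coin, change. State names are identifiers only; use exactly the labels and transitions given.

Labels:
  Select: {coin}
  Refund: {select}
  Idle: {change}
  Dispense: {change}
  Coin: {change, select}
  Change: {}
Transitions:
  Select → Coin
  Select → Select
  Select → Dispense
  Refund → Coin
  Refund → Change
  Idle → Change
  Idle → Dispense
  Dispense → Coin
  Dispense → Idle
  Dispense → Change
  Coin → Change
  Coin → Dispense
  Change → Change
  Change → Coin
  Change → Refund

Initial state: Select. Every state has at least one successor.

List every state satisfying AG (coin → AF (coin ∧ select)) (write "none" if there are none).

States satisfying coin → AF (coin ∧ select): {Refund, Idle, Dispense, Coin, Change}.
States satisfying AG (coin → AF (coin ∧ select)): {Refund, Idle, Dispense, Coin, Change}.

{Refund, Idle, Dispense, Coin, Change}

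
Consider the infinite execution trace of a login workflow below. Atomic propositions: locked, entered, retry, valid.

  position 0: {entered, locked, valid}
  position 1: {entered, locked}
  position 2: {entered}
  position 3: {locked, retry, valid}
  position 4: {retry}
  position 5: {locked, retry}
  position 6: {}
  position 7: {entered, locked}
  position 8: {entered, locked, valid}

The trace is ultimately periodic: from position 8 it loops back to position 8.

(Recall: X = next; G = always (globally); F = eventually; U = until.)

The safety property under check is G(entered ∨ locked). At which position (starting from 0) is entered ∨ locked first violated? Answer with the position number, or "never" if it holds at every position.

Check entered ∨ locked at each position in order: 0 ✓, 1 ✓, 2 ✓, 3 ✓.
At position 4 the labels are {retry}, so entered ∨ locked is false there. This is the first violation.

4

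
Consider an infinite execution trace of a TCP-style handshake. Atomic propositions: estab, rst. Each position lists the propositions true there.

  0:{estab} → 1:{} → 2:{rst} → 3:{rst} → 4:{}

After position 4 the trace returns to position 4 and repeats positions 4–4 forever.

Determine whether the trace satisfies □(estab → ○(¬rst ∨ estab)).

estab → ○(¬rst ∨ estab) holds at every position 0..4, and those are all positions ever visited, so □(estab → ○(¬rst ∨ estab)) holds.
Positions where estab holds: 0.
Check ○(¬rst ∨ estab) at each: 0→ok.

Holds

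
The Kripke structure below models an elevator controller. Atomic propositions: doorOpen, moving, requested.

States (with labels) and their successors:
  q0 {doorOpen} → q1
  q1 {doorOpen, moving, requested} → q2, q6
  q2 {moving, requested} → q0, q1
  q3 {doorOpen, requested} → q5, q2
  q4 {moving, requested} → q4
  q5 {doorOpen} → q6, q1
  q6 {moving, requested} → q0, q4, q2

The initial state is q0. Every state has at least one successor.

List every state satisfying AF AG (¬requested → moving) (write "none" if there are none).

{q4}

States satisfying AG (¬requested → moving): {q4}.
States satisfying AF AG (¬requested → moving): {q4}.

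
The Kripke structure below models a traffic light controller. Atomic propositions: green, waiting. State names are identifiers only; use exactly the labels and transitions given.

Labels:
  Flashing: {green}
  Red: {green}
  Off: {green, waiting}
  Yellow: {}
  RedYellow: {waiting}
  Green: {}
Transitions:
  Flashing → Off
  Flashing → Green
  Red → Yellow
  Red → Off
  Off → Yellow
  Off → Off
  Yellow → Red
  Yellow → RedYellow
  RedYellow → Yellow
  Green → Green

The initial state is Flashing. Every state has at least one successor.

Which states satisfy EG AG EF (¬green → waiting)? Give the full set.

States satisfying AG EF (¬green → waiting): {Red, Off, Yellow, RedYellow}.
States satisfying EG AG EF (¬green → waiting): {Red, Off, Yellow, RedYellow}.

{Red, Off, Yellow, RedYellow}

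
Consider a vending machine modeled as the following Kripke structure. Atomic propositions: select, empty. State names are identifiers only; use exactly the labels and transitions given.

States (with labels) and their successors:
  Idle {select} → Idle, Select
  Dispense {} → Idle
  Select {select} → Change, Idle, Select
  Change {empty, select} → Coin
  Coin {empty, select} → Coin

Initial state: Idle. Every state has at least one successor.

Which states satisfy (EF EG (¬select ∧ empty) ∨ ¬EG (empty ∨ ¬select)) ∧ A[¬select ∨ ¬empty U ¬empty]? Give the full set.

{Idle, Dispense, Select}

States satisfying EG (¬select ∧ empty): ∅.
States satisfying EF EG (¬select ∧ empty): ∅.
States satisfying empty ∨ ¬select: {Dispense, Change, Coin}.
States satisfying EG (empty ∨ ¬select): {Change, Coin}.
States satisfying ¬EG (empty ∨ ¬select): {Idle, Dispense, Select}.
States satisfying EF EG (¬select ∧ empty) ∨ ¬EG (empty ∨ ¬select): {Idle, Dispense, Select}.
States satisfying ¬select ∨ ¬empty: {Idle, Dispense, Select}.
States satisfying ¬empty: {Idle, Dispense, Select}.
States satisfying A[¬select ∨ ¬empty U ¬empty]: {Idle, Dispense, Select}.
States satisfying (EF EG (¬select ∧ empty) ∨ ¬EG (empty ∨ ¬select)) ∧ A[¬select ∨ ¬empty U ¬empty]: {Idle, Dispense, Select}.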